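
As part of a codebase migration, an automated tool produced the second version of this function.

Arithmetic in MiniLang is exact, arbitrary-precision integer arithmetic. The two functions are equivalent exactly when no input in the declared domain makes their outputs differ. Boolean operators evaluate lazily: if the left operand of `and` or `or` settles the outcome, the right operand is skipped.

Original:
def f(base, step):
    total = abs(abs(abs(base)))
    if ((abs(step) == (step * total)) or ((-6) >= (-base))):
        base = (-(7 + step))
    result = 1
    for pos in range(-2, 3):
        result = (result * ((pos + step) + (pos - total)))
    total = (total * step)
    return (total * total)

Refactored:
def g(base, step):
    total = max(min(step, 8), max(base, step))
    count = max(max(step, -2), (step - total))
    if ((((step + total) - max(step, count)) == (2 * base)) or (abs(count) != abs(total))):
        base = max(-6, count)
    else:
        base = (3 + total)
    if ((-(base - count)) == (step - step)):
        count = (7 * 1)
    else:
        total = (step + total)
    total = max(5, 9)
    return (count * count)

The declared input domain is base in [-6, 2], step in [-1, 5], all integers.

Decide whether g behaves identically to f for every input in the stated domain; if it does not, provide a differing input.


There is a counterexample at base=-6, step=-1: 36 on one side, 49 on the other.
f: total becomes 6; next ((abs(step) == (step * total)) or ((-6) >= (-base))) evaluates to false; next result becomes 1; next at pos=-2:; next result becomes -11; next at pos=-1:; next result becomes 99; next at pos=0:; next result becomes -693; next at pos=1:; next result becomes 3465; next at pos=2:; next result becomes -10395; next total becomes -6; next final value 36
g: total becomes -1; next count becomes 0; next ((((step + total) - max(step, count)) == (2 * base)) or (abs(count) != abs(total))) evaluates to true; next base becomes 0; next ((-(base - count)) == (step - step)) evaluates to true; next count becomes 7; next total becomes 9; next final value 49
verdict: not equivalent; witness: base=-6, step=-1


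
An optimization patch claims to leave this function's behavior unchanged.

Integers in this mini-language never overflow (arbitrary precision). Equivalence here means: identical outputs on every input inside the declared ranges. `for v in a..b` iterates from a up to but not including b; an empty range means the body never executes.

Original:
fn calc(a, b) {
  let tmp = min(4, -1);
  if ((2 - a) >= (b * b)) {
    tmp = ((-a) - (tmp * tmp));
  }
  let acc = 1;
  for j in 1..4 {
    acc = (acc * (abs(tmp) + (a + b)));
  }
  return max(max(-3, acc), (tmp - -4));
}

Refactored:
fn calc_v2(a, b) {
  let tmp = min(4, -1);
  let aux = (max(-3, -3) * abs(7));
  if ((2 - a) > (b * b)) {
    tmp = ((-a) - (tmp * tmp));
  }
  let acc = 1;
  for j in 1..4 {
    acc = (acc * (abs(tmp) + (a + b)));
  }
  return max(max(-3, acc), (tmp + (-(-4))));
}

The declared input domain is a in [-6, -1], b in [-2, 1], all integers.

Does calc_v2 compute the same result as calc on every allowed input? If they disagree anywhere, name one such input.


Run the pair on a=-2, b=-2.
calc: tmp becomes -1; next ((2 - a) >= (b * b)) evaluates to true; next tmp becomes 1; next acc becomes 1; next at j=1:; next acc becomes -3; next at j=2:; next acc becomes 9; next at j=3:; next acc becomes -27; next final value 5
calc_v2: tmp becomes -1; next aux becomes -21; next ((2 - a) > (b * b)) evaluates to false; next acc becomes 1; next at j=1:; next acc becomes -3; next at j=2:; next acc becomes 9; next at j=3:; next acc becomes -27; next final value 3
5 against 3: the behavior changed.
verdict: not equivalent; witness: a=-2, b=-2


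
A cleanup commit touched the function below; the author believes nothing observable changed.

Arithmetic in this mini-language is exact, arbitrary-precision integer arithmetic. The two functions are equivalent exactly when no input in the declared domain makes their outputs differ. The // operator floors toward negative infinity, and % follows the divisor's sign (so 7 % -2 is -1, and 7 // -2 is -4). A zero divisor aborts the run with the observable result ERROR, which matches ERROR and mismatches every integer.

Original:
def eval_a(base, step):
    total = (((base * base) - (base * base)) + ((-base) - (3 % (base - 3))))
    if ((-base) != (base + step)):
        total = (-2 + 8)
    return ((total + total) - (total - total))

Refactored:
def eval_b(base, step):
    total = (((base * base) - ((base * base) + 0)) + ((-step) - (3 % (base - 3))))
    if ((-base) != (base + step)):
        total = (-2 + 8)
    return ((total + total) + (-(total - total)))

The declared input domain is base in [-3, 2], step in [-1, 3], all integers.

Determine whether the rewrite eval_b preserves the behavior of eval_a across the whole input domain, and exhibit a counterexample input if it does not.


Take base=-1, step=2.
eval_a: total=2, then ((-base) != (base + step)) is false, then returns 4
eval_b: total=-1, then ((-base) != (base + step)) is false, then returns -2
4 against -2: the behavior changed.
verdict: not equivalent; witness: base=-1, step=2


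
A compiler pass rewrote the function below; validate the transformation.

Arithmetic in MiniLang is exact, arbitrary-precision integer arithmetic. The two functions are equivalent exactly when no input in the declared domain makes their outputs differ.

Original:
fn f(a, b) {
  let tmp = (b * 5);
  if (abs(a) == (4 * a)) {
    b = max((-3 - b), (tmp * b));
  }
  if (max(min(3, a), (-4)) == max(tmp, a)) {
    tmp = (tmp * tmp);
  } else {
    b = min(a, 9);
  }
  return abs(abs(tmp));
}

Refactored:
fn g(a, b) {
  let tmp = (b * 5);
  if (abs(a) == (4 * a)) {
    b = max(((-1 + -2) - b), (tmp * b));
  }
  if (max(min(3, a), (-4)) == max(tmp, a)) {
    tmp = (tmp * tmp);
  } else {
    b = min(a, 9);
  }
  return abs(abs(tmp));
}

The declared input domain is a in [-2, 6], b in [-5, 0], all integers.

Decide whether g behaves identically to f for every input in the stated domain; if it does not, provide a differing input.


This is a faithful refactor — constant usage differs; arithmetic usage differs, but the computed results match everywhere.
One worked example (a=3, b=-4) — f: tmp = -20; (abs(a) == (4 * a)) -> false; (max(min(3, a), (-4)) == max(tmp, a)) -> true; tmp = 400; return 400; g: tmp = -20; (abs(a) == (4 * a)) -> false; (max(min(3, a), (-4)) == max(tmp, a)) -> true; tmp = 400; return 400; agreement on 400.
An exhaustive pass over the 54 declared inputs shows identical outputs.
verdict: equivalent


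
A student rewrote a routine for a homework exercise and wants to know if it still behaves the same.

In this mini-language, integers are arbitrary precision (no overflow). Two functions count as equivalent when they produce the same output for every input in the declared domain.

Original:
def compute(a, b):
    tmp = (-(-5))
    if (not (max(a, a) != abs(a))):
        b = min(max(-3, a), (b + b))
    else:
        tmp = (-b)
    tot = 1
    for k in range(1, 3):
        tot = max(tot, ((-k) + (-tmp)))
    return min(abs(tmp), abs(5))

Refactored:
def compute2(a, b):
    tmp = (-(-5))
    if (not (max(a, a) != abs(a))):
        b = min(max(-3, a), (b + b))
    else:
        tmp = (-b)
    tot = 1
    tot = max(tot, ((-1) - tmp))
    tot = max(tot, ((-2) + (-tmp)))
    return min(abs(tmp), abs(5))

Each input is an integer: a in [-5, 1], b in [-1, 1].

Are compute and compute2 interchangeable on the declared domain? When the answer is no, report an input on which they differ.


Behavior is preserved: although loop structure differs; and min/max/abs usage differs; and local variable names differ; and arithmetic usage differs; and constant usage differs, the outputs never diverge.
One worked example (a=-5, b=-1) — compute: tmp := 5 | (not (max(a, a) != abs(a))): false | tmp := 1 | tot := 1 | iter k=1: | tot := 1 | iter k=2: | tot := 1 | result 1; compute2: tmp := 5 | (not (max(a, a) != abs(a))): false | tmp := 1 | tot := 1 | tot := 1 | tot := 1 | result 1; agreement on 1.
Across all 21 domain points the two functions coincide.
verdict: equivalent


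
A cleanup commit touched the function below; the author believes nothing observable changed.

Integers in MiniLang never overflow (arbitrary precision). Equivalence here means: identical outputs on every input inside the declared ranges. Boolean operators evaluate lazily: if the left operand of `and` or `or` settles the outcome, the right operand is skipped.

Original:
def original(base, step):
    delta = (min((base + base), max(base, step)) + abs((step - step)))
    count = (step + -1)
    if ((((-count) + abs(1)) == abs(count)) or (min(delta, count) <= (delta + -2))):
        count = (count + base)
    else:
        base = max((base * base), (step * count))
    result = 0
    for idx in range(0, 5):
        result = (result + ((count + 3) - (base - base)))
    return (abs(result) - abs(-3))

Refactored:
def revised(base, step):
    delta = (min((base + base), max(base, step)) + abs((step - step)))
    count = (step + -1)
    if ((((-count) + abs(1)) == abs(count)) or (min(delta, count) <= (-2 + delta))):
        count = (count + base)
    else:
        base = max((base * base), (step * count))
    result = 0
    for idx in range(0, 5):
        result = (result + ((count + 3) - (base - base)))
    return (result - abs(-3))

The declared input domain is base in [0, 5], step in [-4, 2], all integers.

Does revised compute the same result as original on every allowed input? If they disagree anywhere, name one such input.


These are not equivalent — on base=0, step=-4 the outputs split (7 vs -13).
original: delta = 0; count = -5; ((((-count) + abs(1)) == abs(count)) or (min(delta, count) <= (delta + -2))) -> true; count = -5; result = 0; [idx=0]; result = -2; [idx=1]; result = -4; [idx=2]; result = -6; [idx=3]; result = -8; [idx=4]; result = -10; return 7
revised: delta = 0; count = -5; ((((-count) + abs(1)) == abs(count)) or (min(delta, count) <= (-2 + delta))) -> true; count = -5; result = 0; [idx=0]; result = -2; [idx=1]; result = -4; [idx=2]; result = -6; [idx=3]; result = -8; [idx=4]; result = -10; return -13
verdict: not equivalent; witness: base=0, step=-4


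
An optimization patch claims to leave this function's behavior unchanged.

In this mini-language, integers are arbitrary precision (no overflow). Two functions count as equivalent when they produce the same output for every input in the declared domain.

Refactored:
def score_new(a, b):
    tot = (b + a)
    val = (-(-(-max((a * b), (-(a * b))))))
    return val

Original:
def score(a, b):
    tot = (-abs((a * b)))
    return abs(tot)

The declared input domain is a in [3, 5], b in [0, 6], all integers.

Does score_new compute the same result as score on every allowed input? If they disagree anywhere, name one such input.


Consider the input a=3, b=1.
score: tot := -3 | result 3
score_new: tot := 4 | val := -3 | result -3
3 against -3: the behavior changed.
verdict: not equivalent; witness: a=3, b=1


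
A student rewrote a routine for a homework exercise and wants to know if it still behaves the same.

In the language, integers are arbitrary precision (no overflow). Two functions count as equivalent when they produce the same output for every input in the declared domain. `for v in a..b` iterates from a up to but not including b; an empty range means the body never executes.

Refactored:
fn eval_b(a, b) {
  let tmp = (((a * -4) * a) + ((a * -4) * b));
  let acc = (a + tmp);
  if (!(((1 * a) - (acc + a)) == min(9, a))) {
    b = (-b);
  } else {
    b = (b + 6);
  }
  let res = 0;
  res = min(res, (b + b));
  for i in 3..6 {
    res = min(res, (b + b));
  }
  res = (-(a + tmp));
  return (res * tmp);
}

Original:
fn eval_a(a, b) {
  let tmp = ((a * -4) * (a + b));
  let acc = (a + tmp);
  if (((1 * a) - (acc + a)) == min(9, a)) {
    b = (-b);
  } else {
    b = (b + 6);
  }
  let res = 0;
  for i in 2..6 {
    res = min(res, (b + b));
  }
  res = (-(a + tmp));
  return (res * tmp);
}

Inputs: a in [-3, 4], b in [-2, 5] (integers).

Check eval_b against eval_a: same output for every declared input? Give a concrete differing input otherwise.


Equivalent. The suspicious-looking change has no observable effect anywhere in the declared ranges.
Every one of the 64 inputs gives matching results.
Spot check at a=0, b=0 — eval_a: tmp becomes 0; next acc becomes 0; next (((1 * a) - (acc + a)) == min(9, a)) evaluates to true; next b becomes 0; next res becomes 0; next at i=2:; next res becomes 0; next at i=3:; next res becomes 0; next at i=4:; next res becomes 0; next at i=5:; next res becomes 0; next res becomes 0; next final value 0. eval_b: tmp becomes 0; next acc becomes 0; next (!(((1 * a) - (acc + a)) == min(9, a))) evaluates to false; next b becomes 6; next res becomes 0; next res becomes 0; next at i=3:; next res becomes 0; next at i=4:; next res becomes 0; next at i=5:; next res becomes 0; next res becomes 0; next final value 0. Both give 0.
verdict: equivalent


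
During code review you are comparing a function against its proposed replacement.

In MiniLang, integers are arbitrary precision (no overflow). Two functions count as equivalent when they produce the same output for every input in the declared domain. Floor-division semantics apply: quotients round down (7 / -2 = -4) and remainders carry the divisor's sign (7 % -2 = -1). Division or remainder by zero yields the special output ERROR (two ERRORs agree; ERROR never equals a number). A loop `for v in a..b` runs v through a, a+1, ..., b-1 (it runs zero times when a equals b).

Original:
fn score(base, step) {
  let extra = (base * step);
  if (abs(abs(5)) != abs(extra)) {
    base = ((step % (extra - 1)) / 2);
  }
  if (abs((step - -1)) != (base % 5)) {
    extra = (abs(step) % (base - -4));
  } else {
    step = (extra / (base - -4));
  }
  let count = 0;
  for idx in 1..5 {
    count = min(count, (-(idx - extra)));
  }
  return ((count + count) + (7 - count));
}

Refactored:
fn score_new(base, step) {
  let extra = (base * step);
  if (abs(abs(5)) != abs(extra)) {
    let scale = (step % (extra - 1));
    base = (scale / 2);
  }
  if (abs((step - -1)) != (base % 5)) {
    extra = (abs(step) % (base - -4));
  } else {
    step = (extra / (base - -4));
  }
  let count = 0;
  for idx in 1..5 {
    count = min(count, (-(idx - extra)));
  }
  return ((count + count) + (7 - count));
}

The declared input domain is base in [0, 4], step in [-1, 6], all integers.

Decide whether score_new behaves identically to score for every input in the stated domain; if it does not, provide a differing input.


The two are interchangeable: statement counts differ; and local variable names differ, and every declared input agrees.
Tracing base=0, step=5: score: extra becomes 0; next (abs(abs(5)) != abs(extra)) evaluates to true; next base becomes 0; next (abs((step - -1)) != (base % 5)) evaluates to true; next extra becomes 1; next count becomes 0; next at idx=1:; next count becomes 0; next at idx=2:; next count becomes -1; next at idx=3:; next count becomes -2; next at idx=4:; next count becomes -3; next final value 4 | score_new: extra becomes 0; next (abs(abs(5)) != abs(extra)) evaluates to true; next scale becomes 0; next base becomes 0; next (abs((step - -1)) != (base % 5)) evaluates to true; next extra becomes 1; next count becomes 0; next at idx=1:; next count becomes 0; next at idx=2:; next count becomes -1; next at idx=3:; next count becomes -2; next at idx=4:; next count becomes -3; next final value 4 — matching result 4.
An exhaustive pass over the 40 declared inputs shows identical outputs.
verdict: equivalent


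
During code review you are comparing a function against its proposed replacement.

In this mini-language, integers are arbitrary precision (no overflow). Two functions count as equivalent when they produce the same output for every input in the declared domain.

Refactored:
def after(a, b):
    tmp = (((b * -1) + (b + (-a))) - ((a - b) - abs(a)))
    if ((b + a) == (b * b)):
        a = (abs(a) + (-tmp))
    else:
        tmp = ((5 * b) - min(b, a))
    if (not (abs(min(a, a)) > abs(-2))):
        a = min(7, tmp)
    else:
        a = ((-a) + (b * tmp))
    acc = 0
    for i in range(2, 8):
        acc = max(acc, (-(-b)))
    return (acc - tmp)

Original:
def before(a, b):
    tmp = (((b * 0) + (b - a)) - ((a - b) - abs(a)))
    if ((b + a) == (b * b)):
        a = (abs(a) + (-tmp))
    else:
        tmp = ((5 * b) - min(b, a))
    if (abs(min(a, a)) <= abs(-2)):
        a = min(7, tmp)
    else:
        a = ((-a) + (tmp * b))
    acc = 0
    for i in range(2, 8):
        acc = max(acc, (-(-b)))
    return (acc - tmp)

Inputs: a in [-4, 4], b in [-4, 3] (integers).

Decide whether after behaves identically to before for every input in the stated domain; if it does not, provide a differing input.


The rewrite breaks on a=0, b=1, where the results are -1 and 0.
before: tmp = 2; ((b + a) == (b * b)) -> true; a = -2; (abs(min(a, a)) <= abs(-2)) -> true; a = 2; acc = 0; [i=2]; acc = 1; [i=3]; acc = 1; [i=4]; acc = 1; [i=5]; acc = 1; [i=6]; acc = 1; [i=7]; acc = 1; return -1
after: tmp = 1; ((b + a) == (b * b)) -> true; a = -1; (not (abs(min(a, a)) > abs(-2))) -> true; a = 1; acc = 0; [i=2]; acc = 1; [i=3]; acc = 1; [i=4]; acc = 1; [i=5]; acc = 1; [i=6]; acc = 1; [i=7]; acc = 1; return 0
verdict: not equivalent; witness: a=0, b=1


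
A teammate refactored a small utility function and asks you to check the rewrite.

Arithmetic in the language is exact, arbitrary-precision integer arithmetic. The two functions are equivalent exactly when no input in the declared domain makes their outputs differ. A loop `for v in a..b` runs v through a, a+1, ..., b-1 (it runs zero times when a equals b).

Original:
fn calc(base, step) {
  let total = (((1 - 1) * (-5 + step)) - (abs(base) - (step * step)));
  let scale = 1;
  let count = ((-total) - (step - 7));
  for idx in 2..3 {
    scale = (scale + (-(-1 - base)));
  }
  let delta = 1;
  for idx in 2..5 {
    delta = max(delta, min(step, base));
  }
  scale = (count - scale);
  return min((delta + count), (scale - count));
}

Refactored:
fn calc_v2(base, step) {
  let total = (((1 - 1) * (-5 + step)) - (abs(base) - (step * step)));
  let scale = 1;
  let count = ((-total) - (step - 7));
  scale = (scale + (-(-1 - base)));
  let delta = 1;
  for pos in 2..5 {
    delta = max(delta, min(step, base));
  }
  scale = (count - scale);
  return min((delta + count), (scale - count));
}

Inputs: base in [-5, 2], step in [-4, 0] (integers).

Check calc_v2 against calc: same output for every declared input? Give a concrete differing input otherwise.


This is a faithful refactor — loop structure differs, statement counts differ, local variable names differ, but the computed results match everywhere.
One worked example (base=0, step=-1) — calc: total = 1; scale = 1; count = 7; [idx=2]; scale = 2; delta = 1; [idx=2]; delta = 1; [idx=3]; delta = 1; [idx=4]; delta = 1; scale = 5; return -2; calc_v2: total = 1; scale = 1; count = 7; scale = 2; delta = 1; [pos=2]; delta = 1; [pos=3]; delta = 1; [pos=4]; delta = 1; scale = 5; return -2; agreement on -2.
Checked all 40 inputs in the declared domain: the outputs agree on every one.
verdict: equivalent


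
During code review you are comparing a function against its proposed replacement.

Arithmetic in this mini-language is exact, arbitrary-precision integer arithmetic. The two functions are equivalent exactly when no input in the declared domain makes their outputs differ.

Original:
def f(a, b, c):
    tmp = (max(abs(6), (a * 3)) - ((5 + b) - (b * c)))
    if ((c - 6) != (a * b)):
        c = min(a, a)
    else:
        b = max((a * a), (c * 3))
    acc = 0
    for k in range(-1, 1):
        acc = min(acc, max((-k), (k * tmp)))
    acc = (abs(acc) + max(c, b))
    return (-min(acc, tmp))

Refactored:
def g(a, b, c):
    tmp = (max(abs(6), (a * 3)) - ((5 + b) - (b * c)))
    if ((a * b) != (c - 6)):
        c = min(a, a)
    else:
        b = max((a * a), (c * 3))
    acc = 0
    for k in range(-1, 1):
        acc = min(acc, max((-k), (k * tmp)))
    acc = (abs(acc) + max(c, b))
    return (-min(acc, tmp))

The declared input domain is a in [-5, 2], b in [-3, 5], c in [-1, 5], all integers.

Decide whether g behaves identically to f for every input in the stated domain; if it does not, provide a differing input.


Reading the diff, among the changes: same computation, different form.
As a probe, take a=1, b=4, c=0: f runs tmp becomes -3; next ((c - 6) != (a * b)) evaluates to true; next c becomes 1; next acc becomes 0; next at k=-1:; next acc becomes 0; next at k=0:; next acc becomes 0; next acc becomes 4; next final value 3; g runs tmp becomes -3; next ((a * b) != (c - 6)) evaluates to true; next c becomes 1; next acc becomes 0; next at k=-1:; next acc becomes 0; next at k=0:; next acc becomes 0; next acc becomes 4; next final value 3; both end at 3.
Sweeping the whole domain (504 inputs) finds no disagreement.
verdict: equivalent


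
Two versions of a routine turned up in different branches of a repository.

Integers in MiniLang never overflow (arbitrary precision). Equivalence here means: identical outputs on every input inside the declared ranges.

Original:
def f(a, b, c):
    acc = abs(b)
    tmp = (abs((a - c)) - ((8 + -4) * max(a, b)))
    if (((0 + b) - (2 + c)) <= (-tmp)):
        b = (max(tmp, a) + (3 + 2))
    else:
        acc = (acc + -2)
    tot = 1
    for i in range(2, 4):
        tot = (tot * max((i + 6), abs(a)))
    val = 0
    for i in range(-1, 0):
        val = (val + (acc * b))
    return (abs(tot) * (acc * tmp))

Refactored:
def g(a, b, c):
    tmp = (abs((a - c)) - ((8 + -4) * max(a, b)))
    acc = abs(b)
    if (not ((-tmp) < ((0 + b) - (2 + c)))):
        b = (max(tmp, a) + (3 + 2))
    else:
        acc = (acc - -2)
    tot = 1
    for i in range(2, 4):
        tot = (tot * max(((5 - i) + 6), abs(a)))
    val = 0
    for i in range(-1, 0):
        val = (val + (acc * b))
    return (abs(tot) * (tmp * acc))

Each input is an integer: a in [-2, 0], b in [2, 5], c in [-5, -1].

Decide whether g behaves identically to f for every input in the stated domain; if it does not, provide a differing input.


At a=-1, b=2, c=-5: f gives 0, g gives -1152.
verdict: not equivalent; witness: a=-1, b=2, c=-5


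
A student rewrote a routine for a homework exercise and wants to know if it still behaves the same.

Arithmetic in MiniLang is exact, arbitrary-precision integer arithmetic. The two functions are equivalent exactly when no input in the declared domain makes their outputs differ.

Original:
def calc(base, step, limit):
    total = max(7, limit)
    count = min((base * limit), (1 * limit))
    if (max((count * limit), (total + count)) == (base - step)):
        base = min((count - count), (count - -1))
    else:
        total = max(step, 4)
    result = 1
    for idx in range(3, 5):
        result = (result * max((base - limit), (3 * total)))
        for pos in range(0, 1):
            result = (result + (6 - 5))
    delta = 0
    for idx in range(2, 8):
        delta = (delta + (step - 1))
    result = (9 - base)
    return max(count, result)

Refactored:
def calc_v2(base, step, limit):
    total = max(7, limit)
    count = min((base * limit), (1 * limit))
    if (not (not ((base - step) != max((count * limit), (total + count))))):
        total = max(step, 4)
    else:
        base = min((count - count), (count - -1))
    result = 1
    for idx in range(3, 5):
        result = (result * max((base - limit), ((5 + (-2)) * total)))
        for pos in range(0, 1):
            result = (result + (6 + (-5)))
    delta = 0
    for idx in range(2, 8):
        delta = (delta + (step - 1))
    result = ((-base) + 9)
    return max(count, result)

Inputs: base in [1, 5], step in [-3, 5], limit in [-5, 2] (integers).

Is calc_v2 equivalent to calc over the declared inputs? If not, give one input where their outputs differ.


Comparing the listings, the differences include: boolean connective usage differs, constant usage differs, arithmetic usage differs, comparison usage differs.
As a probe, take base=4, step=1, limit=-3: calc runs total = 7; count = -12; (max((count * limit), (total + count)) == (base - step)) -> false; total = 4; result = 1; [idx=3]; result = 12; [pos=0]; result = 13; [idx=4]; result = 156; [pos=0]; result = 157; delta = 0; [idx=2]; delta = 0; [idx=3]; delta = 0; [idx=4]; delta = 0; [idx=5]; delta = 0; [idx=6]; delta = 0; [idx=7]; delta = 0; result = 5; return 5; calc_v2 runs total = 7; count = -12; (not (not ((base - step) != max((count * limit), (total + count))))) -> true; total = 4; result = 1; [idx=3]; result = 12; [pos=0]; result = 13; [idx=4]; result = 156; [pos=0]; result = 157; delta = 0; [idx=2]; delta = 0; [idx=3]; delta = 0; [idx=4]; delta = 0; [idx=5]; delta = 0; [idx=6]; delta = 0; [idx=7]; delta = 0; result = 5; return 5; both end at 5.
Checked all 360 inputs in the declared domain: the outputs agree on every one.
verdict: equivalent


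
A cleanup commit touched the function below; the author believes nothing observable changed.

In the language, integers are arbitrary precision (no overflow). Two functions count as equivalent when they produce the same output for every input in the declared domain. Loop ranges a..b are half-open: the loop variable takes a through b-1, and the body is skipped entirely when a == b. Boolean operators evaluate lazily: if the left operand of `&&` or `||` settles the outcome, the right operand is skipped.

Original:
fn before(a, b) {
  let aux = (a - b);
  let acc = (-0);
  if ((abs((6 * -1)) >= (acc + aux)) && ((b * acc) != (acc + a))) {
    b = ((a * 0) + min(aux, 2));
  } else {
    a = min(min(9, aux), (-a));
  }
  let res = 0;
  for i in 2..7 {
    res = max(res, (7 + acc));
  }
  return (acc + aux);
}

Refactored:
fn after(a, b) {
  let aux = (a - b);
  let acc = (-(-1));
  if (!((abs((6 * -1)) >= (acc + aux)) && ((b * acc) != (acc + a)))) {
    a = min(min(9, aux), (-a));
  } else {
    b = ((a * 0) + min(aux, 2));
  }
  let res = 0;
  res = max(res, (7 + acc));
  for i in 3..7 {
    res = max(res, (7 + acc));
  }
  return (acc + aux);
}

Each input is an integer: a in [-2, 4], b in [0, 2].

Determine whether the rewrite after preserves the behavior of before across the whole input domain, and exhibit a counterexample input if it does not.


Take a=-2, b=0.
before: aux := -2 | acc := 0 | ((abs((6 * -1)) >= (acc + aux)) && ((b * acc) != (acc + a))): true | b := -2 | res := 0 | iter i=2: | res := 7 | iter i=3: | res := 7 | iter i=4: | res := 7 | iter i=5: | res := 7 | iter i=6: | res := 7 | result -2
after: aux := -2 | acc := 1 | (!((abs((6 * -1)) >= (acc + aux)) && ((b * acc) != (acc + a)))): false | b := -2 | res := 0 | res := 8 | iter i=3: | res := 8 | iter i=4: | res := 8 | iter i=5: | res := 8 | iter i=6: | res := 8 | result -1
-2 and -1 differ, so these are not the same function on this domain.
verdict: not equivalent; witness: a=-2, b=0


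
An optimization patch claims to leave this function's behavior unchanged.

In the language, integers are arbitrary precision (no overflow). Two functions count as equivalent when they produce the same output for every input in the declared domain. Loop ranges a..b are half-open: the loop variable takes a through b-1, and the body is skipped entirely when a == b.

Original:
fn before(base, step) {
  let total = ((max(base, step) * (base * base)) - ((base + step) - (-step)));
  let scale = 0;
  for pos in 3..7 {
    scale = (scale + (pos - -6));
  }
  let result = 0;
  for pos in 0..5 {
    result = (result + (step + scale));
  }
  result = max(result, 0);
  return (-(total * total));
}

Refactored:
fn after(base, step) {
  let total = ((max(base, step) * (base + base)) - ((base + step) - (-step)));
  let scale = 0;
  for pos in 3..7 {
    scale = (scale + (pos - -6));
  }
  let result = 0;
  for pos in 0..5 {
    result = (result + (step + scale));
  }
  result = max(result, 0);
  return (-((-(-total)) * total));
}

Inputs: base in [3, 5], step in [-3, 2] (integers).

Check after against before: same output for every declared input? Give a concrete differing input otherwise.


These are not equivalent — on base=3, step=-3 the outputs split (-900 vs -441).
before: total = 30; scale = 0; [pos=3]; scale = 9; [pos=4]; scale = 19; [pos=5]; scale = 30; [pos=6]; scale = 42; result = 0; [pos=0]; result = 39; [pos=1]; result = 78; [pos=2]; result = 117; [pos=3]; result = 156; [pos=4]; result = 195; result = 195; return -900
after: total = 21; scale = 0; [pos=3]; scale = 9; [pos=4]; scale = 19; [pos=5]; scale = 30; [pos=6]; scale = 42; result = 0; [pos=0]; result = 39; [pos=1]; result = 78; [pos=2]; result = 117; [pos=3]; result = 156; [pos=4]; result = 195; result = 195; return -441
verdict: not equivalent; witness: base=3, step=-3


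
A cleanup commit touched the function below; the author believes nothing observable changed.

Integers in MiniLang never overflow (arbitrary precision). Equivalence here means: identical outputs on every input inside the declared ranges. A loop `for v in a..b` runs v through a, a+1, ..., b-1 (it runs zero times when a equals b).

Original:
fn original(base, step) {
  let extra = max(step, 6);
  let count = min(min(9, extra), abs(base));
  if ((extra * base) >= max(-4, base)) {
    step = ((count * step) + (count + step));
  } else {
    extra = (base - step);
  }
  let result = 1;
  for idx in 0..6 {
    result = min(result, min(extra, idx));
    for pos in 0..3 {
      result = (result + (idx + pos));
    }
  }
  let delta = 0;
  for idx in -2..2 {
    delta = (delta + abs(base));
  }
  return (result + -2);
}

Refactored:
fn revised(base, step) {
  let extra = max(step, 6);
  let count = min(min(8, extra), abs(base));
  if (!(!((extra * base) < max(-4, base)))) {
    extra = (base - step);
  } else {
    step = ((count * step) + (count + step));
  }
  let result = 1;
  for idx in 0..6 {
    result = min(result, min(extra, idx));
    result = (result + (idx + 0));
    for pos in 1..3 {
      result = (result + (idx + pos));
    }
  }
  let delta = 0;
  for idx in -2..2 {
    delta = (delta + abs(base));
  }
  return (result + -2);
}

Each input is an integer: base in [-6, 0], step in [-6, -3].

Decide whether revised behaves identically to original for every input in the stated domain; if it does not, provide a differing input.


The suspicious edit (`9` became `8`) never changes the result for any input inside the declared domain; all 28 inputs agree.
verdict: equivalent


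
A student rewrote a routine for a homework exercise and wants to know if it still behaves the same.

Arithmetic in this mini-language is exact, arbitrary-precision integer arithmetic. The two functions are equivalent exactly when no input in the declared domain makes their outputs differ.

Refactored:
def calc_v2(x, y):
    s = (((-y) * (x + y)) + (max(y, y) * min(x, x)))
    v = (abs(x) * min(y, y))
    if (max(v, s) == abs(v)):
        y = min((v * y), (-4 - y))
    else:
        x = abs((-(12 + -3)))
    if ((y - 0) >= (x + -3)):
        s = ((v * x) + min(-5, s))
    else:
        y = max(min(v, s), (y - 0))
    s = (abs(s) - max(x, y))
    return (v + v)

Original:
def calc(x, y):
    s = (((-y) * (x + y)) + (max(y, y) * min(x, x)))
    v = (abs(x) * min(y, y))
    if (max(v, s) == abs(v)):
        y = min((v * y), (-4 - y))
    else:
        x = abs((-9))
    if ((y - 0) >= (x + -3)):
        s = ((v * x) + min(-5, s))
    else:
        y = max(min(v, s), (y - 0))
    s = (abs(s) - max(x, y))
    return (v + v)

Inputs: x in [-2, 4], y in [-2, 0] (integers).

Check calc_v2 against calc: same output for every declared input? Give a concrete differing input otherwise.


Comparing the listings, the differences include: arithmetic usage differs; also constant usage differs.
One worked example (x=0, y=-2) — calc: s=-4, then v=0, then (max(v, s) == abs(v)) is true, then y=-2, then ((y - 0) >= (x + -3)) is true, then s=-5, then s=5, then returns 0; calc_v2: s=-4, then v=0, then (max(v, s) == abs(v)) is true, then y=-2, then ((y - 0) >= (x + -3)) is true, then s=-5, then s=5, then returns 0; agreement on 0.
Checked all 21 inputs in the declared domain: the outputs agree on every one.
verdict: equivalent


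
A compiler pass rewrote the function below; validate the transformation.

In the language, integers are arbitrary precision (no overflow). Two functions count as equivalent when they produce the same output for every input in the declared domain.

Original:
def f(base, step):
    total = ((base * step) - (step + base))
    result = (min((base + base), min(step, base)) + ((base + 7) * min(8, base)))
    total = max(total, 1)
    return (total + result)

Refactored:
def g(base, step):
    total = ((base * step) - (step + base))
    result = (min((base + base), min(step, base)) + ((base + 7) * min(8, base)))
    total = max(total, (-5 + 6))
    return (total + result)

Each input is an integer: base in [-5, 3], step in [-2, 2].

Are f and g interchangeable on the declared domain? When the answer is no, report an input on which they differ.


Reading the diff, among the changes: constant usage differs, arithmetic usage differs.
One worked example (base=3, step=-2) — f: total := -7 | result := 28 | total := 1 | result 29; g: total := -7 | result := 28 | total := 1 | result 29; agreement on 29.
Sweeping the whole domain (45 inputs) finds no disagreement.
verdict: equivalent


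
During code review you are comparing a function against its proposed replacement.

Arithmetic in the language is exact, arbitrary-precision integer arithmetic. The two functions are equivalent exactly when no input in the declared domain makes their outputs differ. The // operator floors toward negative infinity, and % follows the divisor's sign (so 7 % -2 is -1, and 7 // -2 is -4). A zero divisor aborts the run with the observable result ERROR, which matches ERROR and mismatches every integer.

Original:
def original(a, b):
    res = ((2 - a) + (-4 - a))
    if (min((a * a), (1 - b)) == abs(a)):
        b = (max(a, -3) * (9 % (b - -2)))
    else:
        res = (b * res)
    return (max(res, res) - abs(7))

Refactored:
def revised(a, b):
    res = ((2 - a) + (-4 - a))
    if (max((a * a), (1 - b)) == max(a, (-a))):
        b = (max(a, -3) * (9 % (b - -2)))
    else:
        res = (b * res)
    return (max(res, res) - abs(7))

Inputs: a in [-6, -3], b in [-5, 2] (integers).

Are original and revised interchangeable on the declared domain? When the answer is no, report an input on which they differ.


At a=-6, b=-5: original gives 3, revised gives -57.
verdict: not equivalent; witness: a=-6, b=-5


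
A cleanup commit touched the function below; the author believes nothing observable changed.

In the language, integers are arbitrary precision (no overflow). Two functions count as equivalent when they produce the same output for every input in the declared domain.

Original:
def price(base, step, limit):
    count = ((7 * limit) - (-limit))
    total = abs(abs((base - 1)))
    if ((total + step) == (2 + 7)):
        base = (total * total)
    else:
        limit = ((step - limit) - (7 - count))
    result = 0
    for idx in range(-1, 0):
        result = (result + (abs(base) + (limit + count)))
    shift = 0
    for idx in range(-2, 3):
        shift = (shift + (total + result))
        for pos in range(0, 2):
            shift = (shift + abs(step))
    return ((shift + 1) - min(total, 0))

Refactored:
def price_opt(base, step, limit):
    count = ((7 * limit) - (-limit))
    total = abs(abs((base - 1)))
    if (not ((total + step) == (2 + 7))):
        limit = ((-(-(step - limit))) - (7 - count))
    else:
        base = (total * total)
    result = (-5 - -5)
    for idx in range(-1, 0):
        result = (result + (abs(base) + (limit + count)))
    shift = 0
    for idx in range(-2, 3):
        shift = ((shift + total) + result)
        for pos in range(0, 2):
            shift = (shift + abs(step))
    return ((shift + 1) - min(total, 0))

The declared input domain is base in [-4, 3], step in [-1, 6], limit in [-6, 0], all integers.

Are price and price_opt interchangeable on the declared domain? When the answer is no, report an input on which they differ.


Comparing the listings, the differences include: boolean connective usage differs, arithmetic usage differs, constant usage differs.
One worked example (base=0, step=5, limit=0) — price: count=0, then total=1, then ((total + step) == (2 + 7)) is false, then limit=-2, then result=0, then (idx=-1), then result=-2, then shift=0, then (idx=-2), then shift=-1, then (pos=0), then shift=4, then (pos=1), then shift=9, then (idx=-1), then shift=8, then (pos=0), then shift=13, then (pos=1), then shift=18, then (idx=0), then shift=17, then (pos=0), then shift=22, then (pos=1), then shift=27, then (idx=1), then shift=26, then (pos=0), then shift=31, then (pos=1), then shift=36, then (idx=2), then shift=35, then (pos=0), then shift=40, then (pos=1), then shift=45, then returns 46; price_opt: count=0, then total=1, then (not ((total + step) == (2 + 7))) is true, then limit=-2, then result=0, then (idx=-1), then result=-2, then shift=0, then (idx=-2), then shift=-1, then (pos=0), then shift=4, then (pos=1), then shift=9, then (idx=-1), then shift=8, then (pos=0), then shift=13, then (pos=1), then shift=18, then (idx=0), then shift=17, then (pos=0), then shift=22, then (pos=1), then shift=27, then (idx=1), then shift=26, then (pos=0), then shift=31, then (pos=1), then shift=36, then (idx=2), then shift=35, then (pos=0), then shift=40, then (pos=1), then shift=45, then returns 46; agreement on 46.
Every one of the 448 inputs gives matching results.
verdict: equivalent


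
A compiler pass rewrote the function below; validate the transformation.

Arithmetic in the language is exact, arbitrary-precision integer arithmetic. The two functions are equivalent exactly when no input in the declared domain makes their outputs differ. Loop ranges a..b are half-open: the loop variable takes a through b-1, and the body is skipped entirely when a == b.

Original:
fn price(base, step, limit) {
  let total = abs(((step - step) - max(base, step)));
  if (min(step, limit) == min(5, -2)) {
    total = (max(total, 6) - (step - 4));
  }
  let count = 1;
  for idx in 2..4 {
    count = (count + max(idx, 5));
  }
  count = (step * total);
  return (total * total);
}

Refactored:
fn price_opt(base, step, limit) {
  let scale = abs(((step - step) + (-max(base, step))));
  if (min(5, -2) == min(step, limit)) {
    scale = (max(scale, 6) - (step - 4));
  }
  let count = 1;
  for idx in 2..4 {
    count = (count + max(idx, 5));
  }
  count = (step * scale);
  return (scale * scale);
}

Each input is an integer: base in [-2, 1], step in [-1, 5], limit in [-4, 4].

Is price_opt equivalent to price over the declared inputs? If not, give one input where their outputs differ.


The two versions differ — the changes include arithmetic usage differs, local variable names differ.
Tracing base=0, step=1, limit=-3: price: total := 1 | (min(step, limit) == min(5, -2)): false | count := 1 | iter idx=2: | count := 6 | iter idx=3: | count := 11 | count := 1 | result 1 | price_opt: scale := 1 | (min(5, -2) == min(step, limit)): false | count := 1 | iter idx=2: | count := 6 | iter idx=3: | count := 11 | count := 1 | result 1 — matching result 1.
Checked all 252 inputs in the declared domain: the outputs agree on every one.
verdict: equivalent


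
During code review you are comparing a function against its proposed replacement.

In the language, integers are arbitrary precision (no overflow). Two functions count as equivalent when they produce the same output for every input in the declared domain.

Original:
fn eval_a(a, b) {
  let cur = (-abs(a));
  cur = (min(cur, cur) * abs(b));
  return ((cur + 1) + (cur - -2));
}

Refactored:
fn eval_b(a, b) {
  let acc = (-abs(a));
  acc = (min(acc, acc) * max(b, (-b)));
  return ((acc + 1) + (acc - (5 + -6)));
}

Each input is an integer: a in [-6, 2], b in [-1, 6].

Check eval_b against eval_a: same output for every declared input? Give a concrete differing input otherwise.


The rewrite breaks on a=-6, b=-1, where the results are -9 and -10.
eval_a: cur = -6; cur = -6; return -9
eval_b: acc = -6; acc = -6; return -10
verdict: not equivalent; witness: a=-6, b=-1
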